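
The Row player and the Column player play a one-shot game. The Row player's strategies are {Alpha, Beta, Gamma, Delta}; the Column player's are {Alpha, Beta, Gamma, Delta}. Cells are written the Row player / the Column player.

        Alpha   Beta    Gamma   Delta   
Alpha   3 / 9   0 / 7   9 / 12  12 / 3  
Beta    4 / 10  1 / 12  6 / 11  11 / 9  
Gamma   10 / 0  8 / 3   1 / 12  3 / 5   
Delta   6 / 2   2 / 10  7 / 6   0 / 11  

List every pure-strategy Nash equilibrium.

Check mutual best responses: a cell is a NE iff neither player can gain by unilaterally deviating.
The Row player's best responses — vs Alpha: Gamma (payoff 10); vs Beta: Gamma (payoff 8); vs Gamma: Alpha (payoff 9); vs Delta: Alpha (payoff 12).
The Column player's best responses — vs Alpha: Gamma (payoff 12); vs Beta: Beta (payoff 12); vs Gamma: Gamma (payoff 12); vs Delta: Delta (payoff 11).
The only mutual best response is (Alpha, Gamma); neither player gains by switching there.

(Alpha, Gamma)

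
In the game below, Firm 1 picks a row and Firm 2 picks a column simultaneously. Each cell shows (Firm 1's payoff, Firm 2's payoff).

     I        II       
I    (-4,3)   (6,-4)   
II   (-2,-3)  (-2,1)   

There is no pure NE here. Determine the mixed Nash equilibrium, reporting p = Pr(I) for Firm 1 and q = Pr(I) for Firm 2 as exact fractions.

Each player's mixing probability is pinned down by making the *other* player indifferent.
Firm 2 indifferent between I and II: p·3 + (1−p)·(-3) = p·(-4) + (1−p)·1 ⟹ (-3) + 6p = 1 + (-5)p ⟹ p = 4/11.
Firm 1 indifferent between I and II: q·(-4) + (1−q)·6 = q·(-2) + (1−q)·(-2) ⟹ 6 + (-10)q = (-2) + 0q ⟹ q = 4/5.

p = 4/11, q = 4/5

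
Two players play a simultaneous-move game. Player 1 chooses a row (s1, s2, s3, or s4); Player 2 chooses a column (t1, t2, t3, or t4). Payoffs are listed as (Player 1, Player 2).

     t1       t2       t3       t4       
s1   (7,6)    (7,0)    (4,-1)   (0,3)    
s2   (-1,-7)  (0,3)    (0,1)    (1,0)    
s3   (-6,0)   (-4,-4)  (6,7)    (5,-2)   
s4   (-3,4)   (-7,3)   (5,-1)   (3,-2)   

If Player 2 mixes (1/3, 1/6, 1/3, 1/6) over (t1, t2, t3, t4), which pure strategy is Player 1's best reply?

s1

Compute Player 1's expected payoff from each pure strategy against the given mix.
s1: (1/3)·7 + (1/6)·7 + (1/3)·4 + (1/6)·0 = 29/6
s2: (1/3)·(-1) + (1/6)·0 + (1/3)·0 + (1/6)·1 = -1/6
s3: (1/3)·(-6) + (1/6)·(-4) + (1/3)·6 + (1/6)·5 = 1/6
s4: (1/3)·(-3) + (1/6)·(-7) + (1/3)·5 + (1/6)·3 = 0
Highest expected payoff is 29/6, from s1.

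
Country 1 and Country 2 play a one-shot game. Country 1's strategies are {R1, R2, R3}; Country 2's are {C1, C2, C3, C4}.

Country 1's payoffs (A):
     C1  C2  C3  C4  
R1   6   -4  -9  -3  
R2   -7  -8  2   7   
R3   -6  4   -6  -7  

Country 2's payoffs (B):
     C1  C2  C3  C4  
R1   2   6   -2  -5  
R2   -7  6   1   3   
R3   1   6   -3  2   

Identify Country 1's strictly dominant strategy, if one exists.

A strategy is strictly dominant if it gives Country 1 a strictly higher payoff than every other strategy, against every choice by the opponent.
R1 is not dominant: against C2, R3 gives 4 > -4.
R2 is not dominant: against C1, R1 gives 6 > -7.
R3 is not dominant: against C1, R1 gives 6 > -6.
No single strategy is best against every opponent action.

No strictly dominant strategy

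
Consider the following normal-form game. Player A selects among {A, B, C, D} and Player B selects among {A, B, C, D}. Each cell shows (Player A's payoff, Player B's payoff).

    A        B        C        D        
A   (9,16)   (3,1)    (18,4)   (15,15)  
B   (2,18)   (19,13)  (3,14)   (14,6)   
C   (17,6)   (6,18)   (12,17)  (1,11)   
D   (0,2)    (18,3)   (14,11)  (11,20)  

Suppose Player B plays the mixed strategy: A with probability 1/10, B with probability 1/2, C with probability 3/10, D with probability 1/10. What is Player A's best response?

D

Compute Player A's expected payoff from each pure strategy against the given mix.
A: (1/10)·9 + (1/2)·3 + (3/10)·18 + (1/10)·15 = 93/10
B: (1/10)·2 + (1/2)·19 + (3/10)·3 + (1/10)·14 = 12
C: (1/10)·17 + (1/2)·6 + (3/10)·12 + (1/10)·1 = 42/5
D: (1/10)·0 + (1/2)·18 + (3/10)·14 + (1/10)·11 = 143/10
Highest expected payoff is 143/10, from D.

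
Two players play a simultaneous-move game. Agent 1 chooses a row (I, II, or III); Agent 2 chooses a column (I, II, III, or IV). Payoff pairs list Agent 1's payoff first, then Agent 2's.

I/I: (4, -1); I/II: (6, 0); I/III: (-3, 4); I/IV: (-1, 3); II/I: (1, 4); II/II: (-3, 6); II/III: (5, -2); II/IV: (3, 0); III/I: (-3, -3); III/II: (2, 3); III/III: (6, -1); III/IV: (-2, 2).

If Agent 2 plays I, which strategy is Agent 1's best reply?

I

With Agent 2 fixed at I, Agent 1's payoffs are: I → 4, II → 1, III → -3.
The maximum is 4, achieved by I.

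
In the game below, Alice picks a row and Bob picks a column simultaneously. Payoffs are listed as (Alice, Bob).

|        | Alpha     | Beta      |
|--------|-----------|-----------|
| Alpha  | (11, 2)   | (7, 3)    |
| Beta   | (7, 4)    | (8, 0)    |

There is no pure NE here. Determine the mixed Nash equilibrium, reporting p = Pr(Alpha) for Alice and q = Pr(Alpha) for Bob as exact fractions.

Each player's mixing probability is pinned down by making the *other* player indifferent.
Bob indifferent between Alpha and Beta: p·2 + (1−p)·4 = p·3 + (1−p)·0 ⟹ 4 + (-2)p = 0 + 3p ⟹ p = 4/5.
Alice indifferent between Alpha and Beta: q·11 + (1−q)·7 = q·7 + (1−q)·8 ⟹ 7 + 4q = 8 + (-1)q ⟹ q = 1/5.

p = 4/5, q = 1/5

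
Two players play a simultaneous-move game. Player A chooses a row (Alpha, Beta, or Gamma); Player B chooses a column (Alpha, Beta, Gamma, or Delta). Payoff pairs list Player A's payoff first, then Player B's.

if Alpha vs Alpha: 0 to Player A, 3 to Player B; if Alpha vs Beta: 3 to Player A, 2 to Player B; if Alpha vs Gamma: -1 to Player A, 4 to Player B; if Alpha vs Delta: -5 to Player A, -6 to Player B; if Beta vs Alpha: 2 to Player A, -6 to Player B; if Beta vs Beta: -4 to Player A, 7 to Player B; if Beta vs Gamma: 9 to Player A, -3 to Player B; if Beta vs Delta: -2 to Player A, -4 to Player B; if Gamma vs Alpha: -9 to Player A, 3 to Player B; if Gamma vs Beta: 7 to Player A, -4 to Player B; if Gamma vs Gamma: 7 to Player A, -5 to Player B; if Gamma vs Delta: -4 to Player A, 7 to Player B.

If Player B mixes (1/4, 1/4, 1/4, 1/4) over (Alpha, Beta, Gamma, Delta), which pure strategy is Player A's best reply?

Beta

Compute Player A's expected payoff from each pure strategy against the given mix.
Alpha: (1/4)·0 + (1/4)·3 + (1/4)·(-1) + (1/4)·(-5) = -3/4
Beta: (1/4)·2 + (1/4)·(-4) + (1/4)·9 + (1/4)·(-2) = 5/4
Gamma: (1/4)·(-9) + (1/4)·7 + (1/4)·7 + (1/4)·(-4) = 1/4
Highest expected payoff is 5/4, from Beta.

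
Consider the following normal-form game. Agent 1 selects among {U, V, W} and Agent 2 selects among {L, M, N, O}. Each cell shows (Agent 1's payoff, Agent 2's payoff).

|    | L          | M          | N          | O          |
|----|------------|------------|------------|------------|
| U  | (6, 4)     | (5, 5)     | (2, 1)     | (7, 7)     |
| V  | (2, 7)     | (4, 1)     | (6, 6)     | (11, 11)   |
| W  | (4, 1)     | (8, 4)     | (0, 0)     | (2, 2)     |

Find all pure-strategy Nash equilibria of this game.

Check mutual best responses: a cell is a NE iff neither player can gain by unilaterally deviating.
Agent 1's best responses — vs L: U (payoff 6); vs M: W (payoff 8); vs N: V (payoff 6); vs O: V (payoff 11).
Agent 2's best responses — vs U: O (payoff 7); vs V: O (payoff 11); vs W: M (payoff 4).
Mutual best responses occur at (V, O) and (W, M); at each, neither player gains by switching.

(V, O) and (W, M)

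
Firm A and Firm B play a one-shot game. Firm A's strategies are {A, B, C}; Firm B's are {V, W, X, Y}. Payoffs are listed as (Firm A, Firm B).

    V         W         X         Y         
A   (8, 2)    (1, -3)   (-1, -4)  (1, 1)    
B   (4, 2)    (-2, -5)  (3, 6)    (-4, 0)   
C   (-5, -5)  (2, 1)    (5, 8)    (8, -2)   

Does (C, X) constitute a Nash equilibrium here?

Holding Firm B at X: Firm A gets 5 from C, versus -1 from A, 3 from B. No profitable deviation for Firm A.
Holding Firm A at C: Firm B gets 8 from X, versus -5 from V, 1 from W, -2 from Y. No profitable deviation for Firm B either.

Yes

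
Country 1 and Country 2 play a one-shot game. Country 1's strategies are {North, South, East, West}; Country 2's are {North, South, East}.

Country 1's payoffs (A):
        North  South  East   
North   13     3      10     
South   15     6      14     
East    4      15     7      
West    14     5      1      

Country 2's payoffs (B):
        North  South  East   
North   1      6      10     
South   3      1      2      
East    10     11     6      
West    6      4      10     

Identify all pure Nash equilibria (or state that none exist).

Check mutual best responses: a cell is a NE iff neither player can gain by unilaterally deviating.
Country 1's best responses — vs North: South (payoff 15); vs South: East (payoff 15); vs East: South (payoff 14).
Country 2's best responses — vs North: East (payoff 10); vs South: North (payoff 3); vs East: South (payoff 11); vs West: East (payoff 10).
Mutual best responses occur at (South, North) and (East, South); at each, neither player gains by switching.

(South, North) and (East, South)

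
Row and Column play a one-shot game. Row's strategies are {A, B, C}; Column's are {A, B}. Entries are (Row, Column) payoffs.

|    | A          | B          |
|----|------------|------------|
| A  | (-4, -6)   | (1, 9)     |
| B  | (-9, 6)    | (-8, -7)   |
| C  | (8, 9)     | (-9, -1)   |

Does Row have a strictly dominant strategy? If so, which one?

None

A strategy is strictly dominant if it gives Row a strictly higher payoff than every other strategy, against every choice by the opponent.
A is not dominant: against A, C gives 8 > -4.
B is not dominant: against A, A gives -4 > -9.
C is not dominant: against B, A gives 1 > -9.
No single strategy is best against every opponent action.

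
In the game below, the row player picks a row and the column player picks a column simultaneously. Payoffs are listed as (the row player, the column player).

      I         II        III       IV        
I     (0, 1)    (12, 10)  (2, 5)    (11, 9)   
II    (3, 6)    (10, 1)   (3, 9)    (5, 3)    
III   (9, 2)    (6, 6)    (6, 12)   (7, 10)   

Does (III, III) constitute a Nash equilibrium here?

Yes

Holding the column player at III: the row player gets 6 from III, versus 2 from I, 3 from II. No profitable deviation for the row player.
Holding the row player at III: the column player gets 12 from III, versus 2 from I, 6 from II, 10 from IV. No profitable deviation for the column player either.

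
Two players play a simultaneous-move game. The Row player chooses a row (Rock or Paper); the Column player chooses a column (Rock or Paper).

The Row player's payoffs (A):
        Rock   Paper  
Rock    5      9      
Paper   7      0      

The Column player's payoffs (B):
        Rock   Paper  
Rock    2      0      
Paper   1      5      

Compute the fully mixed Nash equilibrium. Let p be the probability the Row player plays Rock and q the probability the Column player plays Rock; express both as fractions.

Each player's mixing probability is pinned down by making the *other* player indifferent.
The Column player indifferent between Rock and Paper: p·2 + (1−p)·1 = p·0 + (1−p)·5 ⟹ 1 + 1p = 5 + (-5)p ⟹ p = 2/3.
The Row player indifferent between Rock and Paper: q·5 + (1−q)·9 = q·7 + (1−q)·0 ⟹ 9 + (-4)q = 0 + 7q ⟹ q = 9/11.

p = 2/3, q = 9/11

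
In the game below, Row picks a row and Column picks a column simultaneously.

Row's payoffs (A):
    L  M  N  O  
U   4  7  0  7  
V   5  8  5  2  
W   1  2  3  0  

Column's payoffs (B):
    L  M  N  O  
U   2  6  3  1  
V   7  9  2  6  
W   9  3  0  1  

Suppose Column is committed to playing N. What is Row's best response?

With Column fixed at N, Row's payoffs are: U → 0, V → 5, W → 3.
The maximum is 5, achieved by V.

V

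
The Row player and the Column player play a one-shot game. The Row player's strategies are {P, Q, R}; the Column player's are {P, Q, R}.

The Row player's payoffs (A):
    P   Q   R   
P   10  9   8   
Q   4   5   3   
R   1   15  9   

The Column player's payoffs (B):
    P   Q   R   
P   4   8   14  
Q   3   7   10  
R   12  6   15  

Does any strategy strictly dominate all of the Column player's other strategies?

R

Check whether one of the Column player's strategies beats all alternatives regardless of what the opponent does.
R strictly dominates: vs P: 14 > each of {4, 8}; vs Q: 10 > each of {3, 7}; vs R: 15 > each of {12, 6}.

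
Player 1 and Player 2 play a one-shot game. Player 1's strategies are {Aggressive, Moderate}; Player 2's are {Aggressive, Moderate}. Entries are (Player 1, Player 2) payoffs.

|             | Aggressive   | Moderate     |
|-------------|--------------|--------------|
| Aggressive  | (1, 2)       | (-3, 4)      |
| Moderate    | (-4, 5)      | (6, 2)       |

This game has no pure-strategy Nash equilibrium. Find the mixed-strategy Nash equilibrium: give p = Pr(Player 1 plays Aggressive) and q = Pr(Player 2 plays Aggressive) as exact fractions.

Each player's mixing probability is pinned down by making the *other* player indifferent.
Player 2 indifferent between Aggressive and Moderate: p·2 + (1−p)·5 = p·4 + (1−p)·2 ⟹ 5 + (-3)p = 2 + 2p ⟹ p = 3/5.
Player 1 indifferent between Aggressive and Moderate: q·1 + (1−q)·(-3) = q·(-4) + (1−q)·6 ⟹ (-3) + 4q = 6 + (-10)q ⟹ q = 9/14.

p = 3/5, q = 9/14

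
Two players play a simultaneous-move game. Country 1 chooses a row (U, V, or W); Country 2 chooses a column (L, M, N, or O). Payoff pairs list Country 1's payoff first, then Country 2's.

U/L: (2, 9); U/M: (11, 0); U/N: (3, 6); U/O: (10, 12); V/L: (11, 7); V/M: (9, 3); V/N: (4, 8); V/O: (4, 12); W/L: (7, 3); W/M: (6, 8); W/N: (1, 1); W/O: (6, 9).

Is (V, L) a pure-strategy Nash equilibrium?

No

Holding Country 2 at L: Country 1 gets 11 from V, versus 2 from U, 7 from W. No profitable deviation for Country 1.
Holding Country 1 at V: Country 2 gets 7 from L but could get 12 by switching to O. Country 2 has a profitable deviation.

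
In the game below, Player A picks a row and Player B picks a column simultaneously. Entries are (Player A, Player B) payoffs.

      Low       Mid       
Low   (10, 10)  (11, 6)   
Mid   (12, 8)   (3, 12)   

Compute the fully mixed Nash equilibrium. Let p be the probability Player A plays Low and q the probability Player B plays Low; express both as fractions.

p = 1/2, q = 4/5

In a mixed NE each player is indifferent between their pure strategies, so the opponent's mix sets the indifference.
Player B indifferent between Low and Mid: p·10 + (1−p)·8 = p·6 + (1−p)·12 ⟹ 8 + 2p = 12 + (-6)p ⟹ p = 1/2.
Player A indifferent between Low and Mid: q·10 + (1−q)·11 = q·12 + (1−q)·3 ⟹ 11 + (-1)q = 3 + 9q ⟹ q = 4/5.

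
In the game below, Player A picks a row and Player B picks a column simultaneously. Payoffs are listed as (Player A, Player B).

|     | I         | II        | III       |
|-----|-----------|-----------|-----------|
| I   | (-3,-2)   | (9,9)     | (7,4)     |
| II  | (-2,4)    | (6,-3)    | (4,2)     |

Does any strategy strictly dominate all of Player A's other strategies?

None

Check whether one of Player A's strategies beats all alternatives regardless of what the opponent does.
I is not dominant: against I, II gives -2 > -3.
II is not dominant: against II, I gives 9 > 6.
No single strategy is best against every opponent action.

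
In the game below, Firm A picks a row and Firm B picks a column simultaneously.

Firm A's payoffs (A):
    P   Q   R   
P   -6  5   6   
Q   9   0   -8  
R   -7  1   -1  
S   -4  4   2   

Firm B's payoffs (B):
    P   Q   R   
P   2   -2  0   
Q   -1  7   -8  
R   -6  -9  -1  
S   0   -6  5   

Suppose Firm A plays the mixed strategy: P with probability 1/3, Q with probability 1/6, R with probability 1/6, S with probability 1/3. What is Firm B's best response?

R

Compute Firm B's expected payoff from each pure strategy against the given mix.
P: (1/3)·2 + (1/6)·(-1) + (1/6)·(-6) + (1/3)·0 = -1/2
Q: (1/3)·(-2) + (1/6)·7 + (1/6)·(-9) + (1/3)·(-6) = -3
R: (1/3)·0 + (1/6)·(-8) + (1/6)·(-1) + (1/3)·5 = 1/6
Highest expected payoff is 1/6, from R.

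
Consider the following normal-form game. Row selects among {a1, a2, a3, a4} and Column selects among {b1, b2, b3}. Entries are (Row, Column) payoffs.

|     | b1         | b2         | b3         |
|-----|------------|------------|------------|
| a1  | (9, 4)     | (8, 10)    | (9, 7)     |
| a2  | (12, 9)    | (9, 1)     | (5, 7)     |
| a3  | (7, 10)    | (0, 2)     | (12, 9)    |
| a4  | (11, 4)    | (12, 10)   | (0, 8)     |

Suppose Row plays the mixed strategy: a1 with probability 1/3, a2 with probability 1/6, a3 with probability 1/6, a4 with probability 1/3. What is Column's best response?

b3

Compute Column's expected payoff from each pure strategy against the given mix.
b1: (1/3)·4 + (1/6)·9 + (1/6)·10 + (1/3)·4 = 35/6
b2: (1/3)·10 + (1/6)·1 + (1/6)·2 + (1/3)·10 = 43/6
b3: (1/3)·7 + (1/6)·7 + (1/6)·9 + (1/3)·8 = 23/3
Highest expected payoff is 23/3, from b3.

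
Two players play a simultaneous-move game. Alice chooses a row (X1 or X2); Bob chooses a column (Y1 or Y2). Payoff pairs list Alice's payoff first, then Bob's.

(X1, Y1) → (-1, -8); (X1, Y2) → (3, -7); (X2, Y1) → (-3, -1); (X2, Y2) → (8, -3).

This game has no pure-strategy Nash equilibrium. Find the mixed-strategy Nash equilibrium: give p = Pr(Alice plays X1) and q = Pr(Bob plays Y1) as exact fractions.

p = 2/3, q = 5/7

Each player's mixing probability is pinned down by making the *other* player indifferent.
Bob indifferent between Y1 and Y2: p·(-8) + (1−p)·(-1) = p·(-7) + (1−p)·(-3) ⟹ (-1) + (-7)p = (-3) + (-4)p ⟹ p = 2/3.
Alice indifferent between X1 and X2: q·(-1) + (1−q)·3 = q·(-3) + (1−q)·8 ⟹ 3 + (-4)q = 8 + (-11)q ⟹ q = 5/7.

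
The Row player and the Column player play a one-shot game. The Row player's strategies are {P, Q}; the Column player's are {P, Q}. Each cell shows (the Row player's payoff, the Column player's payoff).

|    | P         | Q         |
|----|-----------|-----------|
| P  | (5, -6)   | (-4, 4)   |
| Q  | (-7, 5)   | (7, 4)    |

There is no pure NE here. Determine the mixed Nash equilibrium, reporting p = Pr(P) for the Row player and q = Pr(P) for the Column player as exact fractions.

p = 1/11, q = 11/23

Each player's mixing probability is pinned down by making the *other* player indifferent.
The Column player indifferent between P and Q: p·(-6) + (1−p)·5 = p·4 + (1−p)·4 ⟹ 5 + (-11)p = 4 + 0p ⟹ p = 1/11.
The Row player indifferent between P and Q: q·5 + (1−q)·(-4) = q·(-7) + (1−q)·7 ⟹ (-4) + 9q = 7 + (-14)q ⟹ q = 11/23.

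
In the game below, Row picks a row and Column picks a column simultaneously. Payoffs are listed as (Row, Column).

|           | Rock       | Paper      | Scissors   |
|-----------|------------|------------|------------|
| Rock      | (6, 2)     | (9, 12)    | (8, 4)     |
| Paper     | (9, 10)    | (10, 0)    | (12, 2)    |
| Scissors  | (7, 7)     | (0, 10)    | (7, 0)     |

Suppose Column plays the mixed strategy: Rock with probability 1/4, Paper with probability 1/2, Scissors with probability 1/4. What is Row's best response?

Paper

Row's best reply maximizes expected payoff against the mix.
Rock: (1/4)·6 + (1/2)·9 + (1/4)·8 = 8
Paper: (1/4)·9 + (1/2)·10 + (1/4)·12 = 41/4
Scissors: (1/4)·7 + (1/2)·0 + (1/4)·7 = 7/2
Highest expected payoff is 41/4, from Paper.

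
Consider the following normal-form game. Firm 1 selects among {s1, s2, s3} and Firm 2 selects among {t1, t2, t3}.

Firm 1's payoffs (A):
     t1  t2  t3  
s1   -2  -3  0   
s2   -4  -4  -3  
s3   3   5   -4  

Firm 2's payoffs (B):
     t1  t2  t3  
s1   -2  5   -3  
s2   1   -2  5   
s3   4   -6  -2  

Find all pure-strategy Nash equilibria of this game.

(s3, t1)

Check mutual best responses: a cell is a NE iff neither player can gain by unilaterally deviating.
Firm 1's best responses — vs t1: s3 (payoff 3); vs t2: s3 (payoff 5); vs t3: s1 (payoff 0).
Firm 2's best responses — vs s1: t2 (payoff 5); vs s2: t3 (payoff 5); vs s3: t1 (payoff 4).
The only mutual best response is (s3, t1); neither player gains by switching there.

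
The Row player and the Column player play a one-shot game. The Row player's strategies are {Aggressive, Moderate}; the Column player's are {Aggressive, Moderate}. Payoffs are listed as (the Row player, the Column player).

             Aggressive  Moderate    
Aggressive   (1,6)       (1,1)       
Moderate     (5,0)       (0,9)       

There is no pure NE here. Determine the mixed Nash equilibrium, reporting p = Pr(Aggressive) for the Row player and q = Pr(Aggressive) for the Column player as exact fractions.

In a mixed NE each player is indifferent between their pure strategies, so the opponent's mix sets the indifference.
The Column player indifferent between Aggressive and Moderate: p·6 + (1−p)·0 = p·1 + (1−p)·9 ⟹ 0 + 6p = 9 + (-8)p ⟹ p = 9/14.
The Row player indifferent between Aggressive and Moderate: q·1 + (1−q)·1 = q·5 + (1−q)·0 ⟹ 1 + 0q = 0 + 5q ⟹ q = 1/5.

p = 9/14, q = 1/5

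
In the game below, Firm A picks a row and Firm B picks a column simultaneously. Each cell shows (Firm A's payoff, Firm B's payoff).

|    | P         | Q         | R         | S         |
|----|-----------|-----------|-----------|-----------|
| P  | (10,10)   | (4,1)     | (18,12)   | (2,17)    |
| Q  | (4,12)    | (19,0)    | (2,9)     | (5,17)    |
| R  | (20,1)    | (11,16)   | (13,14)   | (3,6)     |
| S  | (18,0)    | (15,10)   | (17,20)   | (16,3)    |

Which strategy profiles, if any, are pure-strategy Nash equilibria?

Check mutual best responses: a cell is a NE iff neither player can gain by unilaterally deviating.
Firm A's best responses — vs P: R (payoff 20); vs Q: Q (payoff 19); vs R: P (payoff 18); vs S: S (payoff 16).
Firm B's best responses — vs P: S (payoff 17); vs Q: S (payoff 17); vs R: Q (payoff 16); vs S: R (payoff 20).
No cell has both players best-responding. For instance, Firm A's best reply to P is R, but against R Firm B prefers Q over P.

There is no pure-strategy Nash equilibrium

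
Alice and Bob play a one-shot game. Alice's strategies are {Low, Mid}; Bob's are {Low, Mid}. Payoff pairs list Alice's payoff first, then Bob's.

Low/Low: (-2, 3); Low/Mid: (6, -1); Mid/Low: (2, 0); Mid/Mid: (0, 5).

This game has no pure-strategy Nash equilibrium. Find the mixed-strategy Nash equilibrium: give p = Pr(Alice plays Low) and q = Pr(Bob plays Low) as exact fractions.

p = 5/9, q = 3/5

Each player's mixing probability is pinned down by making the *other* player indifferent.
Bob indifferent between Low and Mid: p·3 + (1−p)·0 = p·(-1) + (1−p)·5 ⟹ 0 + 3p = 5 + (-6)p ⟹ p = 5/9.
Alice indifferent between Low and Mid: q·(-2) + (1−q)·6 = q·2 + (1−q)·0 ⟹ 6 + (-8)q = 0 + 2q ⟹ q = 3/5.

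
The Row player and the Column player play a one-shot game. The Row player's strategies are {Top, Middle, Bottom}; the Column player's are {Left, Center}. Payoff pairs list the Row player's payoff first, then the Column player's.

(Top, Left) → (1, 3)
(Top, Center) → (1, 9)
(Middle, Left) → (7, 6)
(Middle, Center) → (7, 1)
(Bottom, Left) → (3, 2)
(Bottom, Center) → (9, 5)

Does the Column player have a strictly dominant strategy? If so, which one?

None

A strategy is strictly dominant if it gives the Column player a strictly higher payoff than every other strategy, against every choice by the opponent.
Left is not dominant: against Top, Center gives 9 > 3.
Center is not dominant: against Middle, Left gives 6 > 1.
No single strategy is best against every opponent action.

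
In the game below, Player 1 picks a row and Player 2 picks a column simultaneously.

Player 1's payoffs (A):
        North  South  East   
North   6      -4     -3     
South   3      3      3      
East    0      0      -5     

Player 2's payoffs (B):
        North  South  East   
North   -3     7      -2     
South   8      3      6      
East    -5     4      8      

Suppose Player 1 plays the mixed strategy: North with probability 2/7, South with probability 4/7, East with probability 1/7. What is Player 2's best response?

Player 2's best reply maximizes expected payoff against the mix.
North: (2/7)·(-3) + (4/7)·8 + (1/7)·(-5) = 3
South: (2/7)·7 + (4/7)·3 + (1/7)·4 = 30/7
East: (2/7)·(-2) + (4/7)·6 + (1/7)·8 = 4
Highest expected payoff is 30/7, from South.

South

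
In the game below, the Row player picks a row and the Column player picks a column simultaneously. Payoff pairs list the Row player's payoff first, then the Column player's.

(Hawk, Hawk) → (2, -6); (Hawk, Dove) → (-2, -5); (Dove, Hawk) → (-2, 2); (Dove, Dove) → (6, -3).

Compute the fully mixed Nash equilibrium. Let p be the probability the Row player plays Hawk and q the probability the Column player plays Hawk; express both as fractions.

Each player's mixing probability is pinned down by making the *other* player indifferent.
The Column player indifferent between Hawk and Dove: p·(-6) + (1−p)·2 = p·(-5) + (1−p)·(-3) ⟹ 2 + (-8)p = (-3) + (-2)p ⟹ p = 5/6.
The Row player indifferent between Hawk and Dove: q·2 + (1−q)·(-2) = q·(-2) + (1−q)·6 ⟹ (-2) + 4q = 6 + (-8)q ⟹ q = 2/3.

p = 5/6, q = 2/3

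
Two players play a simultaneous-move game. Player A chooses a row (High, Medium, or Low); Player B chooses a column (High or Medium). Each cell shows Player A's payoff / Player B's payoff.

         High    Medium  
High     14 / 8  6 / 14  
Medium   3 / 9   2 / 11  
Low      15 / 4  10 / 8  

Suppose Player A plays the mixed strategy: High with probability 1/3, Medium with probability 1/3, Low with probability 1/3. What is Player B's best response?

Compute Player B's expected payoff from each pure strategy against the given mix.
High: (1/3)·8 + (1/3)·9 + (1/3)·4 = 7
Medium: (1/3)·14 + (1/3)·11 + (1/3)·8 = 11
Highest expected payoff is 11, from Medium.

Medium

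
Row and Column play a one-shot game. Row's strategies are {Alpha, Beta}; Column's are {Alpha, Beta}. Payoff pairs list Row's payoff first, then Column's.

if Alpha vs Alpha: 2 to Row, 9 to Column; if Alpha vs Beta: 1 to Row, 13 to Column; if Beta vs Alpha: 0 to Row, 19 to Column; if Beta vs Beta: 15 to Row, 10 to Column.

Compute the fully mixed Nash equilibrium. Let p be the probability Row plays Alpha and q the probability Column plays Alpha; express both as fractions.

p = 9/13, q = 7/8

Each player's mixing probability is pinned down by making the *other* player indifferent.
Column indifferent between Alpha and Beta: p·9 + (1−p)·19 = p·13 + (1−p)·10 ⟹ 19 + (-10)p = 10 + 3p ⟹ p = 9/13.
Row indifferent between Alpha and Beta: q·2 + (1−q)·1 = q·0 + (1−q)·15 ⟹ 1 + 1q = 15 + (-15)q ⟹ q = 7/8.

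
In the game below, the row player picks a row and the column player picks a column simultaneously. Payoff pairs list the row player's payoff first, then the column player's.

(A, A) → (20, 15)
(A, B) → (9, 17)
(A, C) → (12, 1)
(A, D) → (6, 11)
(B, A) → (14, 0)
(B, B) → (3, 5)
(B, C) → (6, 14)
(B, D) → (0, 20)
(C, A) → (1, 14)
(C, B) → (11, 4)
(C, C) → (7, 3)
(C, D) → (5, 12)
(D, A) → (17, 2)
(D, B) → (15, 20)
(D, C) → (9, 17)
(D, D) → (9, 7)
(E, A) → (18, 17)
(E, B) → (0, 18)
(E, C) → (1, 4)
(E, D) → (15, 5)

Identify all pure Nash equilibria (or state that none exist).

(D, B)

Find each player's best response to every opponent strategy; NE are the intersections.
The row player's best responses — vs A: A (payoff 20); vs B: D (payoff 15); vs C: A (payoff 12); vs D: E (payoff 15).
The column player's best responses — vs A: B (payoff 17); vs B: D (payoff 20); vs C: A (payoff 14); vs D: B (payoff 20); vs E: B (payoff 18).
The only mutual best response is (D, B); neither player gains by switching there.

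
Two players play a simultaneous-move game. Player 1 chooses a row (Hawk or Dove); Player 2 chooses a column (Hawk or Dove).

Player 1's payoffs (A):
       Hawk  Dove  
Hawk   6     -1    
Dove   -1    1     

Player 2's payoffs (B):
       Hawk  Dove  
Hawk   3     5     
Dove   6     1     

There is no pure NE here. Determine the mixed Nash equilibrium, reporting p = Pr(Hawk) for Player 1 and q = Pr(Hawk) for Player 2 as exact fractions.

p = 5/7, q = 2/9

In a mixed NE each player is indifferent between their pure strategies, so the opponent's mix sets the indifference.
Player 2 indifferent between Hawk and Dove: p·3 + (1−p)·6 = p·5 + (1−p)·1 ⟹ 6 + (-3)p = 1 + 4p ⟹ p = 5/7.
Player 1 indifferent between Hawk and Dove: q·6 + (1−q)·(-1) = q·(-1) + (1−q)·1 ⟹ (-1) + 7q = 1 + (-2)q ⟹ q = 2/9.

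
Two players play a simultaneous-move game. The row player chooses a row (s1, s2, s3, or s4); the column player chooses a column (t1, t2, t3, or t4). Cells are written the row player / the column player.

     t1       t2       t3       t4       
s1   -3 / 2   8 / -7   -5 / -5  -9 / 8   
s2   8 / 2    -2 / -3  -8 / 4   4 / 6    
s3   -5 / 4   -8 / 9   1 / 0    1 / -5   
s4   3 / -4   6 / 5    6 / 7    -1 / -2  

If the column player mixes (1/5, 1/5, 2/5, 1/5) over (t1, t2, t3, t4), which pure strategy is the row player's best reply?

Compute the row player's expected payoff from each pure strategy against the given mix.
s1: (1/5)·(-3) + (1/5)·8 + (2/5)·(-5) + (1/5)·(-9) = -14/5
s2: (1/5)·8 + (1/5)·(-2) + (2/5)·(-8) + (1/5)·4 = -6/5
s3: (1/5)·(-5) + (1/5)·(-8) + (2/5)·1 + (1/5)·1 = -2
s4: (1/5)·3 + (1/5)·6 + (2/5)·6 + (1/5)·(-1) = 4
Highest expected payoff is 4, from s4.

s4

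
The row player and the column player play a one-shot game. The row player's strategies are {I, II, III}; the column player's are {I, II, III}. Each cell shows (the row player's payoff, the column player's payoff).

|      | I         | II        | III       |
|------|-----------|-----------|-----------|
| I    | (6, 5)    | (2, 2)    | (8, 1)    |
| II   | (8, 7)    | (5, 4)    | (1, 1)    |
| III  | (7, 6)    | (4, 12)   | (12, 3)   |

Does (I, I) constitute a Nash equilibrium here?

Holding the column player at I: the row player gets 6 from I but could get 8 by switching to II. The row player has a profitable deviation.

No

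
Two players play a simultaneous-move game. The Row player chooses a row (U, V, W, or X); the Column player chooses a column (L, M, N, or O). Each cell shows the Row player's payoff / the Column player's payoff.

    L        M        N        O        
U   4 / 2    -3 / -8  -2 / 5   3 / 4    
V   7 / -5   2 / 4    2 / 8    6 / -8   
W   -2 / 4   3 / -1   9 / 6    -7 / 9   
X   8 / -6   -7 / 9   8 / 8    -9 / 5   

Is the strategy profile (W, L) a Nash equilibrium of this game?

Holding the Column player at L: the Row player gets -2 from W but could get 8 by switching to X. The Row player has a profitable deviation.

No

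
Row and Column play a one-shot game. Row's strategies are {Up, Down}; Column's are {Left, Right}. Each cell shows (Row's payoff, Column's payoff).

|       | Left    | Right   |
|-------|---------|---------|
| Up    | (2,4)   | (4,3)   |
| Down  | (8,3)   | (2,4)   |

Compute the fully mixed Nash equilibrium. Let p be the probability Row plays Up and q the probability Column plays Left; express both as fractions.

p = 1/2, q = 1/4

Each player's mixing probability is pinned down by making the *other* player indifferent.
Column indifferent between Left and Right: p·4 + (1−p)·3 = p·3 + (1−p)·4 ⟹ 3 + 1p = 4 + (-1)p ⟹ p = 1/2.
Row indifferent between Up and Down: q·2 + (1−q)·4 = q·8 + (1−q)·2 ⟹ 4 + (-2)q = 2 + 6q ⟹ q = 1/4.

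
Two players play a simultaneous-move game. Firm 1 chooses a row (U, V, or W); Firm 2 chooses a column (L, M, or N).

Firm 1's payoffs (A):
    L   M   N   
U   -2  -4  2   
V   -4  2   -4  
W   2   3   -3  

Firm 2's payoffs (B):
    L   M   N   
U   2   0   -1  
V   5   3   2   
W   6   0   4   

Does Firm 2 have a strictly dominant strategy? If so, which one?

L

A strategy is strictly dominant if it gives Firm 2 a strictly higher payoff than every other strategy, against every choice by the opponent.
L strictly dominates: vs U: 2 > each of {0, -1}; vs V: 5 > each of {3, 2}; vs W: 6 > each of {0, 4}.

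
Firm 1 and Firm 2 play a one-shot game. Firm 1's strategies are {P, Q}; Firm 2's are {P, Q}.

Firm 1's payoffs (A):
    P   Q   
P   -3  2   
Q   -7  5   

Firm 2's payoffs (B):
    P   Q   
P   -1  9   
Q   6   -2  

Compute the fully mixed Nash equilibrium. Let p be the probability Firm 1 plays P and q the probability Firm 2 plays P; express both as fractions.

p = 4/9, q = 3/7

Each player's mixing probability is pinned down by making the *other* player indifferent.
Firm 2 indifferent between P and Q: p·(-1) + (1−p)·6 = p·9 + (1−p)·(-2) ⟹ 6 + (-7)p = (-2) + 11p ⟹ p = 4/9.
Firm 1 indifferent between P and Q: q·(-3) + (1−q)·2 = q·(-7) + (1−q)·5 ⟹ 2 + (-5)q = 5 + (-12)q ⟹ q = 3/7.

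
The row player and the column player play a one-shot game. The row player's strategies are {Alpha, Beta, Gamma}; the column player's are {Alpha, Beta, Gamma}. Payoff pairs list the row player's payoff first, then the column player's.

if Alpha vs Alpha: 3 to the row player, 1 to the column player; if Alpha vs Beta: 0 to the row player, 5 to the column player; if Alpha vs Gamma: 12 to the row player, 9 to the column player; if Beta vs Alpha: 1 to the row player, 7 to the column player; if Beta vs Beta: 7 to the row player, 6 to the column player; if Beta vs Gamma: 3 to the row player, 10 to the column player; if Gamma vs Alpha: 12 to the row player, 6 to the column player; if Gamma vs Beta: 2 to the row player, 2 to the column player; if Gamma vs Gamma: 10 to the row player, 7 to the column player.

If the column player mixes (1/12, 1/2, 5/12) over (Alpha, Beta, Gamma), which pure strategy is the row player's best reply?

Gamma

Compute the row player's expected payoff from each pure strategy against the given mix.
Alpha: (1/12)·3 + (1/2)·0 + (5/12)·12 = 21/4
Beta: (1/12)·1 + (1/2)·7 + (5/12)·3 = 29/6
Gamma: (1/12)·12 + (1/2)·2 + (5/12)·10 = 37/6
Highest expected payoff is 37/6, from Gamma.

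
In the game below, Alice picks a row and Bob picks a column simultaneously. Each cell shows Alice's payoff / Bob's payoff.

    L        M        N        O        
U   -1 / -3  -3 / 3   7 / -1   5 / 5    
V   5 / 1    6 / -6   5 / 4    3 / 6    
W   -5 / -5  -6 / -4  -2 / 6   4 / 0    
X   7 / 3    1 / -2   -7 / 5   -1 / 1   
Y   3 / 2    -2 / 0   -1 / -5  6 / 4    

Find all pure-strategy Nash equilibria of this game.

(Y, O)

Check mutual best responses: a cell is a NE iff neither player can gain by unilaterally deviating.
Alice's best responses — vs L: X (payoff 7); vs M: V (payoff 6); vs N: U (payoff 7); vs O: Y (payoff 6).
Bob's best responses — vs U: O (payoff 5); vs V: O (payoff 6); vs W: N (payoff 6); vs X: N (payoff 5); vs Y: O (payoff 4).
The only mutual best response is (Y, O); neither player gains by switching there.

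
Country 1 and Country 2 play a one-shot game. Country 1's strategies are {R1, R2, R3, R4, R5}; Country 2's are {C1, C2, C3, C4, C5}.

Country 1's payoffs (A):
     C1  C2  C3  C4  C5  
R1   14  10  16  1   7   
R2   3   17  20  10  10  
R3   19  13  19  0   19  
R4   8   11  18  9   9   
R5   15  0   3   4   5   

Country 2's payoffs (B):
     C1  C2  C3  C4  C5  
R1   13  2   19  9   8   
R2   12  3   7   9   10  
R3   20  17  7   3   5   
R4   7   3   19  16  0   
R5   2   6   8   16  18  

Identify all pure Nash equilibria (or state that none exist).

(R3, C1)

A profile is a Nash equilibrium when each player is best-responding to the other.
Country 1's best responses — vs C1: R3 (payoff 19); vs C2: R2 (payoff 17); vs C3: R2 (payoff 20); vs C4: R2 (payoff 10); vs C5: R3 (payoff 19).
Country 2's best responses — vs R1: C3 (payoff 19); vs R2: C1 (payoff 12); vs R3: C1 (payoff 20); vs R4: C3 (payoff 19); vs R5: C5 (payoff 18).
The only mutual best response is (R3, C1); neither player gains by switching there.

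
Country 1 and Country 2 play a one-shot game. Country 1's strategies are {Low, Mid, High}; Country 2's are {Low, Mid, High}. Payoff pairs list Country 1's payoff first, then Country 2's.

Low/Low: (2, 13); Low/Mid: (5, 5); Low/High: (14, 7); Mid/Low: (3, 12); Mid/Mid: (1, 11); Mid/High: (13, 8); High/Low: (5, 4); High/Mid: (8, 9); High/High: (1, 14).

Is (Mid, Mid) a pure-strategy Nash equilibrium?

Holding Country 2 at Mid: Country 1 gets 1 from Mid but could get 8 by switching to High. Country 1 has a profitable deviation.

No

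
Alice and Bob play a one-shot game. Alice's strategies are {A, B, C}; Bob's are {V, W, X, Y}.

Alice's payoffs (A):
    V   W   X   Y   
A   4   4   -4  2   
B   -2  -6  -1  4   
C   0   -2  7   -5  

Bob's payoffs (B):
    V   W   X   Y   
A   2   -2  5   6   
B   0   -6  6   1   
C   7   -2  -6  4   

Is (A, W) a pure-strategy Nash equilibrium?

No

Holding Bob at W: Alice gets 4 from A, versus -6 from B, -2 from C. No profitable deviation for Alice.
Holding Alice at A: Bob gets -2 from W but could get 6 by switching to Y. Bob has a profitable deviation.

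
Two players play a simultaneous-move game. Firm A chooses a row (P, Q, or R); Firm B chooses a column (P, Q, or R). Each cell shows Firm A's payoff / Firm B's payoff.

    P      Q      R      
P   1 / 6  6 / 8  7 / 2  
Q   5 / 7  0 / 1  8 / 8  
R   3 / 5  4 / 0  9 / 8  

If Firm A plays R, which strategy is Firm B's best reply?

With Firm A fixed at R, Firm B's payoffs are: P → 5, Q → 0, R → 8.
The maximum is 8, achieved by R.

R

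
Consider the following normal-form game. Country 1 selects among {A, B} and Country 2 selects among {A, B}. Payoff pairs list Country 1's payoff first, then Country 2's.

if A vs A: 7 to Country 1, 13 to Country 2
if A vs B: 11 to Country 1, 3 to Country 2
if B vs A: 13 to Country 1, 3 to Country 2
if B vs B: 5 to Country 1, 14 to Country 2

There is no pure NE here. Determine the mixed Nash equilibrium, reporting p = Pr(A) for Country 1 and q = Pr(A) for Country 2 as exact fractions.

p = 11/21, q = 1/2

In a mixed NE each player is indifferent between their pure strategies, so the opponent's mix sets the indifference.
Country 2 indifferent between A and B: p·13 + (1−p)·3 = p·3 + (1−p)·14 ⟹ 3 + 10p = 14 + (-11)p ⟹ p = 11/21.
Country 1 indifferent between A and B: q·7 + (1−q)·11 = q·13 + (1−q)·5 ⟹ 11 + (-4)q = 5 + 8q ⟹ q = 1/2.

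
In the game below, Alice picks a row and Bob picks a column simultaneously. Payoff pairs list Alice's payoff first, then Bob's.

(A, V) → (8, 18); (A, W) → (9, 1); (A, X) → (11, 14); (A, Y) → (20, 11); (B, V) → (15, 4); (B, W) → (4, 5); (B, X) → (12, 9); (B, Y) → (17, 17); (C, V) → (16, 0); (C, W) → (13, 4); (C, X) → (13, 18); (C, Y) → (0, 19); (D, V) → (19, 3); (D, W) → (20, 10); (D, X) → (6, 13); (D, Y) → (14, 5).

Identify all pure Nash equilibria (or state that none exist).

Check mutual best responses: a cell is a NE iff neither player can gain by unilaterally deviating.
Alice's best responses — vs V: D (payoff 19); vs W: D (payoff 20); vs X: C (payoff 13); vs Y: A (payoff 20).
Bob's best responses — vs A: V (payoff 18); vs B: Y (payoff 17); vs C: Y (payoff 19); vs D: X (payoff 13).
No cell has both players best-responding. For instance, Alice's best reply to W is D, but against D Bob prefers X over W.

There is no pure-strategy Nash equilibrium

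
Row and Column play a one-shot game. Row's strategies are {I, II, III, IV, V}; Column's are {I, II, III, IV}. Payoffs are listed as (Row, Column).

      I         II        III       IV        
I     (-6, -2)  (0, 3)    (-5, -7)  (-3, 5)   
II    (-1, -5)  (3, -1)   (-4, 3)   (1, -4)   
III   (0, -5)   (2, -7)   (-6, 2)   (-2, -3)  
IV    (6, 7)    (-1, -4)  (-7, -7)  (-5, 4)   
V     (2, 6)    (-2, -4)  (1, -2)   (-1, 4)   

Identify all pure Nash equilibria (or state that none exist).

A profile is a Nash equilibrium when each player is best-responding to the other.
Row's best responses — vs I: IV (payoff 6); vs II: II (payoff 3); vs III: V (payoff 1); vs IV: II (payoff 1).
Column's best responses — vs I: IV (payoff 5); vs II: III (payoff 3); vs III: III (payoff 2); vs IV: I (payoff 7); vs V: I (payoff 6).
The only mutual best response is (IV, I); neither player gains by switching there.

(IV, I)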